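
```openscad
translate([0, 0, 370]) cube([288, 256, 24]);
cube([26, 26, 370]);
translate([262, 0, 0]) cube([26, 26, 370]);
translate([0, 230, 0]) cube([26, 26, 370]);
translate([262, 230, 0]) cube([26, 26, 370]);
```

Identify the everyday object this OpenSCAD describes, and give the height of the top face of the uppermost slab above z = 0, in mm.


A stool. The seat height is 394 mm.

A 288×256×24 slab at z = 370 on four corner posts — a stool. The seat top is 370 + 24 = 394 mm.


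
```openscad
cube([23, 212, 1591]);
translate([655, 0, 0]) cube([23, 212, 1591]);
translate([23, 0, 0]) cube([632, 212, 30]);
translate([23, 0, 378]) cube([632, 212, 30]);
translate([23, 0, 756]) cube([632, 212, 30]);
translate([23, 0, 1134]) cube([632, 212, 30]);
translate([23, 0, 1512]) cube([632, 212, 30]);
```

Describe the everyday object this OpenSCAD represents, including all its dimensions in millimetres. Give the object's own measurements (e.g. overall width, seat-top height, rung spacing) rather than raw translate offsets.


An open bookshelf. Two side panels, each 23 mm thick, 212 mm deep and 1591 mm tall, stand 678 mm apart (outside-to-outside). Between them sit 5 shelves, each 30 mm thick and 212 mm deep, spanning the full gap between the sides. The bottom shelf rests on the floor (its underside at z = 0) and the clear gap between one shelf's top and the next shelf's underside is 348 mm.


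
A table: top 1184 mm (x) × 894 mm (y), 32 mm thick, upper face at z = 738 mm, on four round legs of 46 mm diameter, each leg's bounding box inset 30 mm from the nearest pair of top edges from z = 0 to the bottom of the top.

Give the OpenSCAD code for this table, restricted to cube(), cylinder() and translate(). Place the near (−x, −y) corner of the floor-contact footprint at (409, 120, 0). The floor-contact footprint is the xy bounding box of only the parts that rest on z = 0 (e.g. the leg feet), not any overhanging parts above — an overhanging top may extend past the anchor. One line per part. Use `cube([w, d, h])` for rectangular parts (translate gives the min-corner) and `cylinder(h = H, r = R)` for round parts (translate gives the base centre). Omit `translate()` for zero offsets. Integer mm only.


translate([379, 90, 706]) cube([1184, 894, 32]);
translate([432, 143, 0]) cylinder(h = 706, r = 23);
translate([1510, 143, 0]) cylinder(h = 706, r = 23);
translate([432, 931, 0]) cylinder(h = 706, r = 23);
translate([1510, 931, 0]) cylinder(h = 706, r = 23);


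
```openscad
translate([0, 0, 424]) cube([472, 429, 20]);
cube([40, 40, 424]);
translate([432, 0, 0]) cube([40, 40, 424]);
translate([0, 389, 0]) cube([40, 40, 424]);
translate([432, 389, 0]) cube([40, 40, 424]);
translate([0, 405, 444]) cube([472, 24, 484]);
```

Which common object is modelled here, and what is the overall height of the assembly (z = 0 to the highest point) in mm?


A chair. The overall height is 928 mm.

A slab on four corner posts with a tall panel at the back — a chair. The seat slab sits at z = 424 with thickness 20, and the 484 mm backrest starts at the seat top, so the overall height is 424 + 20 + 484 = 928 mm.


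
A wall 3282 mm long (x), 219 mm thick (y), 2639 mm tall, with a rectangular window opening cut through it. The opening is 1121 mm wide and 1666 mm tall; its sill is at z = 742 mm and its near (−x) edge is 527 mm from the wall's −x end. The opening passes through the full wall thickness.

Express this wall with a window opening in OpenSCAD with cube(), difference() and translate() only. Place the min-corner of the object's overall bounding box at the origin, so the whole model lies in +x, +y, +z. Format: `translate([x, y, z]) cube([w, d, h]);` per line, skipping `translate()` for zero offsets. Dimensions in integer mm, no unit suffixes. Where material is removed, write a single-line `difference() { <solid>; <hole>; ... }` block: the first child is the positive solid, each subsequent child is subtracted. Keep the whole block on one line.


difference() { cube([3282, 219, 2639]); translate([527, 0, 742]) cube([1121, 219, 1666]); }


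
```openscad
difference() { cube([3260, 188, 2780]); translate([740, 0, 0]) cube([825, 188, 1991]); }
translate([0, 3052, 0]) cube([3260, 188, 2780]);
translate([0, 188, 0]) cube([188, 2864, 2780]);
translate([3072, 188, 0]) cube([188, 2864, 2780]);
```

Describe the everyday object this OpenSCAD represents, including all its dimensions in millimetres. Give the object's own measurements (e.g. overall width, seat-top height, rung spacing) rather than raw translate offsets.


A single room: four walls, each 2780 mm tall and 188 mm thick, enclosing an outside footprint 3260×3240 mm (x × y), no floor or roof. The front and back walls (−y and +y sides) run the full x-width; the side walls fit between their inner faces. A door opening 825 mm wide and 1991 mm tall is cut through the front wall from the floor up, its −x edge 740 mm from the wall's −x end.


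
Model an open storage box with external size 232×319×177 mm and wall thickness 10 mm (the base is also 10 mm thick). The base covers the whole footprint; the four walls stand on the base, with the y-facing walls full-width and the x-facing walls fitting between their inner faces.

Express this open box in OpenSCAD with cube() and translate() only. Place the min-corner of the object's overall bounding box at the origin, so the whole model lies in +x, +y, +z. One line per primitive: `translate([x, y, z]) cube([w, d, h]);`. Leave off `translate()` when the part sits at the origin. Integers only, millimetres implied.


cube([232, 319, 10]);
translate([0, 0, 10]) cube([232, 10, 167]);
translate([0, 309, 10]) cube([232, 10, 167]);
translate([0, 10, 10]) cube([10, 299, 167]);
translate([222, 10, 10]) cube([10, 299, 167]);


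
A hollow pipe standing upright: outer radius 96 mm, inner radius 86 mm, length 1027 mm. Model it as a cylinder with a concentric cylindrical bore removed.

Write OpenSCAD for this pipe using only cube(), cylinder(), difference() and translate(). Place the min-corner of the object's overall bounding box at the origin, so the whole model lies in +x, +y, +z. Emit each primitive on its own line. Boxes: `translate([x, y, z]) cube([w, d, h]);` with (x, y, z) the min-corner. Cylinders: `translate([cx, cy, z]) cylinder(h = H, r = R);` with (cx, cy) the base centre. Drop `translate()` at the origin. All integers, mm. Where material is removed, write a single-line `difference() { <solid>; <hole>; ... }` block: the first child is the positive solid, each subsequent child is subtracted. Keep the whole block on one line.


difference() { translate([96, 96, 0]) cylinder(h = 1027, r = 96); translate([96, 96, 0]) cylinder(h = 1027, r = 86); }


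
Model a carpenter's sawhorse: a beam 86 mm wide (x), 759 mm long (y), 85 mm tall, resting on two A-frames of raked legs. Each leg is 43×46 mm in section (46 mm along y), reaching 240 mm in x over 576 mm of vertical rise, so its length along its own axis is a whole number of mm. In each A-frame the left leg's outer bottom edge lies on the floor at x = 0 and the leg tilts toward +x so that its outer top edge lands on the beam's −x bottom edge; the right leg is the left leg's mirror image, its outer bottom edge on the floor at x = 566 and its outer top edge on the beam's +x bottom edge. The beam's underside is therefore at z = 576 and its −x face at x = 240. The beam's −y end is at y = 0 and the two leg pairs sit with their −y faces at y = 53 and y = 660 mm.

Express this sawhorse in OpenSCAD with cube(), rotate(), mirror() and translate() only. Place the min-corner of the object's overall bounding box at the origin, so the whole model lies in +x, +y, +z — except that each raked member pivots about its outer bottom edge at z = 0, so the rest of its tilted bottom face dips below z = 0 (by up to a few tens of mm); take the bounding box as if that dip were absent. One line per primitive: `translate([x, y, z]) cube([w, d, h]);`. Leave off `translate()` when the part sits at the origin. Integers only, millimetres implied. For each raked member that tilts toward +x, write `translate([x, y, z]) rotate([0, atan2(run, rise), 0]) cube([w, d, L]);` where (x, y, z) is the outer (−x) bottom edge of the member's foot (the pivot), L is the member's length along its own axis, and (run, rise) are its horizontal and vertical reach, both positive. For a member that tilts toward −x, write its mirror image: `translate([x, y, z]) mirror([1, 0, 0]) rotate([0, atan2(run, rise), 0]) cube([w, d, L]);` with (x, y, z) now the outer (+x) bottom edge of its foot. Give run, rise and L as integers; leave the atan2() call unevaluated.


// leg length = √(240² + 576²) = 624
// right-leg outer foot x = 2·240 + 86 = 566
// beam min-corner = (240, 0, 576)
translate([240, 0, 576]) cube([86, 759, 85]);
translate([0, 53, 0]) rotate([0, atan2(240, 576), 0]) cube([43, 46, 624]);
translate([566, 53, 0]) mirror([1, 0, 0]) rotate([0, atan2(240, 576), 0]) cube([43, 46, 624]);
translate([0, 660, 0]) rotate([0, atan2(240, 576), 0]) cube([43, 46, 624]);
translate([566, 660, 0]) mirror([1, 0, 0]) rotate([0, atan2(240, 576), 0]) cube([43, 46, 624]);


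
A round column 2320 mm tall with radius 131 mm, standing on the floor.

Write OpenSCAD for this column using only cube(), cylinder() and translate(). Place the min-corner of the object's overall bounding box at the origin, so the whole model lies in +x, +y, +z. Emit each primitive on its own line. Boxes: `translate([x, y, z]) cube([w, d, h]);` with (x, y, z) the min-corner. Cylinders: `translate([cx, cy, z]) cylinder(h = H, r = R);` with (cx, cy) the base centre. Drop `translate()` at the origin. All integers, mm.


translate([131, 131, 0]) cylinder(h = 2320, r = 131);


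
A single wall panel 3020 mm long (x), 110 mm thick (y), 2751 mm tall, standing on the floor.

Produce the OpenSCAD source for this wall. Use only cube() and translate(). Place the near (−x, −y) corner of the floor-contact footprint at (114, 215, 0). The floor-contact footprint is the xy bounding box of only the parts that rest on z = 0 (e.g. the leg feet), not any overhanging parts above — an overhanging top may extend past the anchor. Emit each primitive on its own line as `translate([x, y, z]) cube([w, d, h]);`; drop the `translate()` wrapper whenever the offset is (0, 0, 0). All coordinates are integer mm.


translate([114, 215, 0]) cube([3020, 110, 2751]);


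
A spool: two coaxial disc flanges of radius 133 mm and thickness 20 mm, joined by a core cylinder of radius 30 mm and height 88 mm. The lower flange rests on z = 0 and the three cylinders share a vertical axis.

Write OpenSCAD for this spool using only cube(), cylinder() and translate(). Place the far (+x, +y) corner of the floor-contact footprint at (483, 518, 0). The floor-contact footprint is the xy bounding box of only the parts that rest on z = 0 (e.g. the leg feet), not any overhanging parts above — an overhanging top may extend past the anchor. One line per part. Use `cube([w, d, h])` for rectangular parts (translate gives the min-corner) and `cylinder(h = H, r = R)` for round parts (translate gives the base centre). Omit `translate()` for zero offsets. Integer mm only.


translate([350, 385, 0]) cylinder(h = 20, r = 133);
translate([350, 385, 20]) cylinder(h = 88, r = 30);
translate([350, 385, 108]) cylinder(h = 20, r = 133);


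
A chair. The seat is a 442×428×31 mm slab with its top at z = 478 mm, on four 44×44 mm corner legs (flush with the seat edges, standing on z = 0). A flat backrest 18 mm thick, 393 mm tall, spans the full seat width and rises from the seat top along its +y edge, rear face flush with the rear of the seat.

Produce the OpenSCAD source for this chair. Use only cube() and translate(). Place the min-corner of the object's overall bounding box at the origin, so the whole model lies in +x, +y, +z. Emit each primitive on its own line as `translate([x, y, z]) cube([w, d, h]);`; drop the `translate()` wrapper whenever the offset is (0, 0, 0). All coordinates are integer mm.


translate([0, 0, 447]) cube([442, 428, 31]);
cube([44, 44, 447]);
translate([398, 0, 0]) cube([44, 44, 447]);
translate([0, 384, 0]) cube([44, 44, 447]);
translate([398, 384, 0]) cube([44, 44, 447]);
translate([0, 410, 478]) cube([442, 18, 393]);


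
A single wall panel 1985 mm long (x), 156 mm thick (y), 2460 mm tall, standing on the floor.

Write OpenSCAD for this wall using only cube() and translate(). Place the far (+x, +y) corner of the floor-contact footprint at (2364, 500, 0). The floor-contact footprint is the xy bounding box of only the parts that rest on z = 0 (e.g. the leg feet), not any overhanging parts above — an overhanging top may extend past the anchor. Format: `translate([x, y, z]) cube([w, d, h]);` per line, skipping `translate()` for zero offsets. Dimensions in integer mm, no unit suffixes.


translate([379, 344, 0]) cube([1985, 156, 2460]);


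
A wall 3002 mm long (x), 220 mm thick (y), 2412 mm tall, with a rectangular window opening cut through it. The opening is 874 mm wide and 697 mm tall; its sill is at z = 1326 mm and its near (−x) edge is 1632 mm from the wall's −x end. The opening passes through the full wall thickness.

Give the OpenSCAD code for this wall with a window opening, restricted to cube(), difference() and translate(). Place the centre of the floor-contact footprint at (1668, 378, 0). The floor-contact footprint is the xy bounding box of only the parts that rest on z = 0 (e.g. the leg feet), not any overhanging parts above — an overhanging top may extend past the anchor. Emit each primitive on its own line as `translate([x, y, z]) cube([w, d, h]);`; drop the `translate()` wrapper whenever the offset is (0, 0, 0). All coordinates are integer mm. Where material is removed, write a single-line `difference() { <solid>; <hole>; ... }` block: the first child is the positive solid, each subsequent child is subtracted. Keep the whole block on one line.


difference() { translate([167, 268, 0]) cube([3002, 220, 2412]); translate([1799, 268, 1326]) cube([874, 220, 697]); }


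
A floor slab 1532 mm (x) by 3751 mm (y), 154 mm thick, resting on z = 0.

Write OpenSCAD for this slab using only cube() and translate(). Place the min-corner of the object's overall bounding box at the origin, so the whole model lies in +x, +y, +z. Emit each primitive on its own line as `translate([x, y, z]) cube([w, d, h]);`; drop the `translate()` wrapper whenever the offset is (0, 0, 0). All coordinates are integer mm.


cube([1532, 3751, 154]);


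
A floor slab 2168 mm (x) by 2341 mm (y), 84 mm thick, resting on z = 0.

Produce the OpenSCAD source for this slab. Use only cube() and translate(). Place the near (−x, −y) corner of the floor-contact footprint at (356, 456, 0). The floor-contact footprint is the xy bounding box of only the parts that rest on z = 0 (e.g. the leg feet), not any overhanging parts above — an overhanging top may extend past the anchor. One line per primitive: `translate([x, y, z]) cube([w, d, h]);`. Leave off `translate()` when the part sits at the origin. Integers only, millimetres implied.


translate([356, 456, 0]) cube([2168, 2341, 84]);


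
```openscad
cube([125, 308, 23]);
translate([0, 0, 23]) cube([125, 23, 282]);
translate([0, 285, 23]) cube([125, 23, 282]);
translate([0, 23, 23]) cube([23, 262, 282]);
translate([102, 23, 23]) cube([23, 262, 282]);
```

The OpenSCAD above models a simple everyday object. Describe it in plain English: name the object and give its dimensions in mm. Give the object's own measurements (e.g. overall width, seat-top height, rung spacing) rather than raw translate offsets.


An open-topped rectangular box: outside dimensions 125×308×305 mm, with a uniform wall and base thickness of 23 mm. The base is a full 125×308 slab on the floor; four walls sit on top of the base. The front and back walls (the −y and +y sides) span the full width; the two side walls fit between them.


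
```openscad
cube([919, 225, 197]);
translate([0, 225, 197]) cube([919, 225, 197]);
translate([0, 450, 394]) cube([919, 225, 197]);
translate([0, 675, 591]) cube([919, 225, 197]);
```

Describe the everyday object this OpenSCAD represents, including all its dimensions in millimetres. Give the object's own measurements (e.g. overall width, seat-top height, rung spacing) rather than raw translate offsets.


A straight staircase of 4 solid steps. Each step is 919 mm wide (x), 225 mm deep (y, the going) and 197 mm tall (the rise). The first step rests on the floor; each subsequent step sits one going further in +y and one rise higher in +z, directly behind and above the previous step with no overlap.


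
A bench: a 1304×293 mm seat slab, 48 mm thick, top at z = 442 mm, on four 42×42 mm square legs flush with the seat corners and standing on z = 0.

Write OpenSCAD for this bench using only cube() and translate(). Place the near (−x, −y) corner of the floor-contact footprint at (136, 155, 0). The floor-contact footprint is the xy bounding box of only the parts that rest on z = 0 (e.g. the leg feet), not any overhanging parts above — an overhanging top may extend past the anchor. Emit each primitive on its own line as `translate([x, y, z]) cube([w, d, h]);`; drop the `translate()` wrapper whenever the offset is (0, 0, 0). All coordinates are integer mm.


// leg_h = 442 − 48 = 394
translate([136, 155, 394]) cube([1304, 293, 48]);
translate([136, 155, 0]) cube([42, 42, 394]);
translate([136, 406, 0]) cube([42, 42, 394]);
translate([1398, 155, 0]) cube([42, 42, 394]);
translate([1398, 406, 0]) cube([42, 42, 394]);


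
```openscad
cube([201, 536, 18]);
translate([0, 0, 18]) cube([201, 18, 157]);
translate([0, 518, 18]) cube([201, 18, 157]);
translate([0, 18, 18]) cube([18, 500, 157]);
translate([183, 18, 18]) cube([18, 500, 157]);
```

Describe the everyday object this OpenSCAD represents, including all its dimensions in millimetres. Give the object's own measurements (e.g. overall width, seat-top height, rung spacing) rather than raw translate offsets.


An open-topped rectangular box: outside dimensions 201×536×175 mm, with a uniform wall and base thickness of 18 mm. The base is a full 201×536 slab on the floor; four walls sit on top of the base. The front and back walls (the −y and +y sides) span the full width; the two side walls fit between them.


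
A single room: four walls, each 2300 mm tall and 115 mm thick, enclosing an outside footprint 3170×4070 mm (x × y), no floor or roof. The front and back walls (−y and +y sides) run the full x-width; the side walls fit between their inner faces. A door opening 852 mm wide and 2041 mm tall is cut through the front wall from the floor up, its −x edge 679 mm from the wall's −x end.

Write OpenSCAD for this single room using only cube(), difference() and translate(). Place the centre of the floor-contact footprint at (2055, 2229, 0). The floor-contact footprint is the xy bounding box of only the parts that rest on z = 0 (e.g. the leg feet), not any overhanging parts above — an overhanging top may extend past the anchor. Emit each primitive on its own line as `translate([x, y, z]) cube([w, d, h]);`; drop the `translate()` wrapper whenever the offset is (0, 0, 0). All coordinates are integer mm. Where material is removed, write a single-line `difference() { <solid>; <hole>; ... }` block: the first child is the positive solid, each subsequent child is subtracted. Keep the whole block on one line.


difference() { translate([470, 194, 0]) cube([3170, 115, 2300]); translate([1149, 194, 0]) cube([852, 115, 2041]); }
translate([470, 4149, 0]) cube([3170, 115, 2300]);
translate([470, 309, 0]) cube([115, 3840, 2300]);
translate([3525, 309, 0]) cube([115, 3840, 2300]);


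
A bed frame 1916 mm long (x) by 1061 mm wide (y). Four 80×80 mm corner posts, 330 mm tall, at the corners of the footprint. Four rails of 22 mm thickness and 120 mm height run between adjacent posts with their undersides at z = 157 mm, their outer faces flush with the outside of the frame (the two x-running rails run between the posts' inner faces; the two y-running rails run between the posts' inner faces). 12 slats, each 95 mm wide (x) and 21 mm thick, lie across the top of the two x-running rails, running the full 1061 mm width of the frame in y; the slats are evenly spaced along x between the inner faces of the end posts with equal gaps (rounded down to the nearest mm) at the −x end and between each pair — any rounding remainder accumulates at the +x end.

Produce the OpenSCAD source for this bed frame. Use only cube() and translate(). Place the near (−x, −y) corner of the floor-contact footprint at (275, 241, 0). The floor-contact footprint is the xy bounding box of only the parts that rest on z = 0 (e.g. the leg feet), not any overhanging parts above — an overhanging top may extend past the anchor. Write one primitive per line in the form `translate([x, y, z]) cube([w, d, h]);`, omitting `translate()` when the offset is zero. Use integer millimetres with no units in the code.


// slat z = rail_z + rail_h = 157 + 120 = 277
// slat gap = ⌊(1756 − 12·95) / 13⌋ = 47
translate([275, 241, 0]) cube([80, 80, 330]);
translate([275, 1222, 0]) cube([80, 80, 330]);
translate([2111, 241, 0]) cube([80, 80, 330]);
translate([2111, 1222, 0]) cube([80, 80, 330]);
translate([355, 241, 157]) cube([1756, 22, 120]);
translate([355, 1280, 157]) cube([1756, 22, 120]);
translate([275, 321, 157]) cube([22, 901, 120]);
translate([2169, 321, 157]) cube([22, 901, 120]);
translate([402, 241, 277]) cube([95, 1061, 21]);
translate([544, 241, 277]) cube([95, 1061, 21]);
translate([686, 241, 277]) cube([95, 1061, 21]);
translate([828, 241, 277]) cube([95, 1061, 21]);
translate([970, 241, 277]) cube([95, 1061, 21]);
translate([1112, 241, 277]) cube([95, 1061, 21]);
translate([1254, 241, 277]) cube([95, 1061, 21]);
translate([1396, 241, 277]) cube([95, 1061, 21]);
translate([1538, 241, 277]) cube([95, 1061, 21]);
translate([1680, 241, 277]) cube([95, 1061, 21]);
translate([1822, 241, 277]) cube([95, 1061, 21]);
translate([1964, 241, 277]) cube([95, 1061, 21]);


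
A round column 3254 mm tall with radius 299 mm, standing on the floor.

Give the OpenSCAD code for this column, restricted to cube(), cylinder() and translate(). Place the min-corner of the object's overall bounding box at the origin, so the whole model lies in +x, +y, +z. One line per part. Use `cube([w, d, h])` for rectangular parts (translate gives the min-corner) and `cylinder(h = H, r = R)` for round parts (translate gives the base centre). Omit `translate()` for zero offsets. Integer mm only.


translate([299, 299, 0]) cylinder(h = 3254, r = 299);


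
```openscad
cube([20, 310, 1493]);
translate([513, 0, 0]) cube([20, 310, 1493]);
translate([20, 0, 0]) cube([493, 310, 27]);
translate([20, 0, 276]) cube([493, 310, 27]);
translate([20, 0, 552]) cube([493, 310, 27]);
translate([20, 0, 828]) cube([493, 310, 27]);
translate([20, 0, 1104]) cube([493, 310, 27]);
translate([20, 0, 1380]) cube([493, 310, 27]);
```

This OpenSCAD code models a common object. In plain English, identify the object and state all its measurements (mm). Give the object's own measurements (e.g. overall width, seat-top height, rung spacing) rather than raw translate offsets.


An open bookshelf. Two side panels, each 20 mm thick, 310 mm deep and 1493 mm tall, stand 533 mm apart (outside-to-outside). Between them sit 6 shelves, each 27 mm thick and 310 mm deep, spanning the full gap between the sides. The bottom shelf rests on the floor (its underside at z = 0) and the clear gap between one shelf's top and the next shelf's underside is 249 mm.


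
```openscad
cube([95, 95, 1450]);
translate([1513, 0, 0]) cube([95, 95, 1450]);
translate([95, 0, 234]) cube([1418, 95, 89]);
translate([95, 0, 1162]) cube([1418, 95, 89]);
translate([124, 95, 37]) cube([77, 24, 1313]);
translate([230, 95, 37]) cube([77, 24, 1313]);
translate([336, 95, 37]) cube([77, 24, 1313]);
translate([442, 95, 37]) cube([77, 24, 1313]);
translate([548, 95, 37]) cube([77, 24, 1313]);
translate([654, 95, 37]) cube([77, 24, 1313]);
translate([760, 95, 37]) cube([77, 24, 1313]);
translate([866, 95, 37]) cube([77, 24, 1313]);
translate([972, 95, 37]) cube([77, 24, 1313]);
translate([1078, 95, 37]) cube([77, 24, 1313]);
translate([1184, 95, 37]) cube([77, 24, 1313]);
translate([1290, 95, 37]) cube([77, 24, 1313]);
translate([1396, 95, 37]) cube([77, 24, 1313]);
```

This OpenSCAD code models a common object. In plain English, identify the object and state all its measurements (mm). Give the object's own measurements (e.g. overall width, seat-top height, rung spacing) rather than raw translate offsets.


A fence section. Two 95×95 mm posts, 1450 mm tall, stand on the floor with a clear span of 1418 mm between their inner faces. Two horizontal rails of 95×89 mm section span the gap between the posts with their undersides at z = 234 mm and z = 1162 mm, flush with the posts' −y face. 13 pickets, each 77 mm wide, 24 mm thick and 1313 mm tall, are fixed to the +y face of the rails with their bottoms at z = 37 mm, spaced across the span with a 29 mm gap after the −x post and between neighbouring pickets, with 40 mm left before the +x post.


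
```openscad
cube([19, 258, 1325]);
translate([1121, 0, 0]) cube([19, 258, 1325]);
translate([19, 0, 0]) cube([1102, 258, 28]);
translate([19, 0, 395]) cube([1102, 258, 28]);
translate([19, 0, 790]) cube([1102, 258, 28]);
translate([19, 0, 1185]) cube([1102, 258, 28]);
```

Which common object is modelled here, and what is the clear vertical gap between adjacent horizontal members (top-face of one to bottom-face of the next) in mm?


A bookshelf. The clear shelf gap is 367 mm.

Two tall side panels with 4 horizontal boards between them — a bookshelf. The first two shelf undersides are at z = 0 and z = 395; with shelf thickness 28, the clear gap is 395 − 0 − 28 = 367 mm.


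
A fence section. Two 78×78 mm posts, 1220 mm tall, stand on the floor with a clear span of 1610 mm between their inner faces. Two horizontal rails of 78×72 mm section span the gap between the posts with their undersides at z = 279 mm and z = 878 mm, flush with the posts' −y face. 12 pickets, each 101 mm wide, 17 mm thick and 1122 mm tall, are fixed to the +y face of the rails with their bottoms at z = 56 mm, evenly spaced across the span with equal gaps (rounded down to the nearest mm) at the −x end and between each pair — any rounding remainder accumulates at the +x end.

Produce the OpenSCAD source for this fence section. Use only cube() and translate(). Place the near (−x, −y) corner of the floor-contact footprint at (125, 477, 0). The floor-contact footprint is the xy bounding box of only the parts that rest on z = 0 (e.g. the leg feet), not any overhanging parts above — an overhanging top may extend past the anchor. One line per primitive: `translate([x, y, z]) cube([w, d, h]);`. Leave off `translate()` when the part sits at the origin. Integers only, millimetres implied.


translate([125, 477, 0]) cube([78, 78, 1220]);
translate([1813, 477, 0]) cube([78, 78, 1220]);
translate([203, 477, 279]) cube([1610, 78, 72]);
translate([203, 477, 878]) cube([1610, 78, 72]);
translate([233, 555, 56]) cube([101, 17, 1122]);
translate([364, 555, 56]) cube([101, 17, 1122]);
translate([495, 555, 56]) cube([101, 17, 1122]);
translate([626, 555, 56]) cube([101, 17, 1122]);
translate([757, 555, 56]) cube([101, 17, 1122]);
translate([888, 555, 56]) cube([101, 17, 1122]);
translate([1019, 555, 56]) cube([101, 17, 1122]);
translate([1150, 555, 56]) cube([101, 17, 1122]);
translate([1281, 555, 56]) cube([101, 17, 1122]);
translate([1412, 555, 56]) cube([101, 17, 1122]);
translate([1543, 555, 56]) cube([101, 17, 1122]);
translate([1674, 555, 56]) cube([101, 17, 1122]);


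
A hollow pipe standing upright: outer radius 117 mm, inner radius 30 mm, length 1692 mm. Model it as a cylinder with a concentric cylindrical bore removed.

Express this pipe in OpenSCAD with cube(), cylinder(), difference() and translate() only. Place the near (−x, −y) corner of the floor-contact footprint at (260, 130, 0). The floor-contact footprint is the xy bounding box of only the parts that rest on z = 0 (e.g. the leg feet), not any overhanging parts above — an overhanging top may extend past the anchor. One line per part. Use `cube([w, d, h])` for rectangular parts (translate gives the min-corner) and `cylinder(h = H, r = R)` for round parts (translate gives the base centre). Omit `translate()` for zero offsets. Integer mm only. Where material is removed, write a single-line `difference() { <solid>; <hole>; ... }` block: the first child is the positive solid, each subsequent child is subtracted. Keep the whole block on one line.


difference() { translate([377, 247, 0]) cylinder(h = 1692, r = 117); translate([377, 247, 0]) cylinder(h = 1692, r = 30); }


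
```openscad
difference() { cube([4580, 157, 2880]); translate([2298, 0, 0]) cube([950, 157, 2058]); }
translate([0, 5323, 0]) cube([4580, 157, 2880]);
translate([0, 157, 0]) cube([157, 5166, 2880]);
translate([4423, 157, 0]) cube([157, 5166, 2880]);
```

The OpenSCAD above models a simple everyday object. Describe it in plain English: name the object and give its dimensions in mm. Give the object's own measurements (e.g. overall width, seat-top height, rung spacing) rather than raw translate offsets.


A single room: four walls, each 2880 mm tall and 157 mm thick, enclosing an outside footprint 4580×5480 mm (x × y), no floor or roof. The front and back walls (−y and +y sides) run the full x-width; the side walls fit between their inner faces. A door opening 950 mm wide and 2058 mm tall is cut through the front wall from the floor up, its −x edge 2298 mm from the wall's −x end.


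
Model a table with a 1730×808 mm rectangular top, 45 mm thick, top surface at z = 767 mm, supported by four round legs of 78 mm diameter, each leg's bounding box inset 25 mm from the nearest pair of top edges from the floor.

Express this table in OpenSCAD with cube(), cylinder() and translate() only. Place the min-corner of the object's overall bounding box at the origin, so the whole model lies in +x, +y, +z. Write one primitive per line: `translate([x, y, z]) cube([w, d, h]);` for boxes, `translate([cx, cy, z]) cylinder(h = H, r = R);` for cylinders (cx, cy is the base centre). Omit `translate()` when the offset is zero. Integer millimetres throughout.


translate([0, 0, 722]) cube([1730, 808, 45]);
translate([64, 64, 0]) cylinder(h = 722, r = 39);
translate([1666, 64, 0]) cylinder(h = 722, r = 39);
translate([64, 744, 0]) cylinder(h = 722, r = 39);
translate([1666, 744, 0]) cylinder(h = 722, r = 39);


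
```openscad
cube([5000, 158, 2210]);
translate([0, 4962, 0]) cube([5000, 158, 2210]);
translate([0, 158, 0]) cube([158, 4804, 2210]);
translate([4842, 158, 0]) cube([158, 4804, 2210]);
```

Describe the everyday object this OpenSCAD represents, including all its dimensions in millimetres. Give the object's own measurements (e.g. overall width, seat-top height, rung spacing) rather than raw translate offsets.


The wall frame of a small rectangular building: four walls, each 2210 mm tall and 158 mm thick, enclosing a footprint 5000 mm (x) by 5120 mm (y) outside-to-outside, with no floor or roof. The front and back walls (the −y and +y sides) span the full width; the two side walls fit between them.


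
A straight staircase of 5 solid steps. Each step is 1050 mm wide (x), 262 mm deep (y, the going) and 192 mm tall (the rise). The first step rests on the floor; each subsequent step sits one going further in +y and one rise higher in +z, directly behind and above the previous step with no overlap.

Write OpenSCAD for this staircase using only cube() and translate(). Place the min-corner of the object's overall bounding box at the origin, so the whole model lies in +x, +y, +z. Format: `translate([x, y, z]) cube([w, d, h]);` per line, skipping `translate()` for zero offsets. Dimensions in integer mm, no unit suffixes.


cube([1050, 262, 192]);
translate([0, 262, 192]) cube([1050, 262, 192]);
translate([0, 524, 384]) cube([1050, 262, 192]);
translate([0, 786, 576]) cube([1050, 262, 192]);
translate([0, 1048, 768]) cube([1050, 262, 192]);


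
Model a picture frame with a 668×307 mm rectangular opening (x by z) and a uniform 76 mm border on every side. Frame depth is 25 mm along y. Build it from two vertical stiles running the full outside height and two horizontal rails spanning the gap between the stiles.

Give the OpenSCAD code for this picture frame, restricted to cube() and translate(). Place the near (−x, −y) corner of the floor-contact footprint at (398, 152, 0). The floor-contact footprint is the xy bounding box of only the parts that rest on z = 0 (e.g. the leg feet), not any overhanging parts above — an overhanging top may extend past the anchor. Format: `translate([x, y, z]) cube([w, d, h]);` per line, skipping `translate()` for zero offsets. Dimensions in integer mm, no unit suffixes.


translate([398, 152, 0]) cube([76, 25, 459]);
translate([1142, 152, 0]) cube([76, 25, 459]);
translate([474, 152, 0]) cube([668, 25, 76]);
translate([474, 152, 383]) cube([668, 25, 76]);


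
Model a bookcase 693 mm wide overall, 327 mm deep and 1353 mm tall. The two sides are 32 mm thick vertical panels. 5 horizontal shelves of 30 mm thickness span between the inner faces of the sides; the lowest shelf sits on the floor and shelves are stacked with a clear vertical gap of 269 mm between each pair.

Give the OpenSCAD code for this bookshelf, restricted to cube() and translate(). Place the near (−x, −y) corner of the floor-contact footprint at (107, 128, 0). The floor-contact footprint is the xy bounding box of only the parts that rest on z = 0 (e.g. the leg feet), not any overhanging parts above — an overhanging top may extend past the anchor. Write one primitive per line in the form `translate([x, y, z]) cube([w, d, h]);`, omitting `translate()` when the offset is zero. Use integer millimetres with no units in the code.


translate([107, 128, 0]) cube([32, 327, 1353]);
translate([768, 128, 0]) cube([32, 327, 1353]);
translate([139, 128, 0]) cube([629, 327, 30]);
translate([139, 128, 299]) cube([629, 327, 30]);
translate([139, 128, 598]) cube([629, 327, 30]);
translate([139, 128, 897]) cube([629, 327, 30]);
translate([139, 128, 1196]) cube([629, 327, 30]);


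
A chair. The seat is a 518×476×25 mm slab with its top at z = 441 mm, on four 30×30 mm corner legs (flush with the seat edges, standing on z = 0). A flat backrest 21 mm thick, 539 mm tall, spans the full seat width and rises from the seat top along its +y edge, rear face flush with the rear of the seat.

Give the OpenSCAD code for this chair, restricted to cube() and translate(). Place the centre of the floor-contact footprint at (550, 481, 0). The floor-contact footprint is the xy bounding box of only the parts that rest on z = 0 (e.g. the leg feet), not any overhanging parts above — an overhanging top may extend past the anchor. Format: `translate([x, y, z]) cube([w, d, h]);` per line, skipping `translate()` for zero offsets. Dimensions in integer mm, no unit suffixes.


translate([291, 243, 416]) cube([518, 476, 25]);
translate([291, 243, 0]) cube([30, 30, 416]);
translate([779, 243, 0]) cube([30, 30, 416]);
translate([291, 689, 0]) cube([30, 30, 416]);
translate([779, 689, 0]) cube([30, 30, 416]);
translate([291, 698, 441]) cube([518, 21, 539]);


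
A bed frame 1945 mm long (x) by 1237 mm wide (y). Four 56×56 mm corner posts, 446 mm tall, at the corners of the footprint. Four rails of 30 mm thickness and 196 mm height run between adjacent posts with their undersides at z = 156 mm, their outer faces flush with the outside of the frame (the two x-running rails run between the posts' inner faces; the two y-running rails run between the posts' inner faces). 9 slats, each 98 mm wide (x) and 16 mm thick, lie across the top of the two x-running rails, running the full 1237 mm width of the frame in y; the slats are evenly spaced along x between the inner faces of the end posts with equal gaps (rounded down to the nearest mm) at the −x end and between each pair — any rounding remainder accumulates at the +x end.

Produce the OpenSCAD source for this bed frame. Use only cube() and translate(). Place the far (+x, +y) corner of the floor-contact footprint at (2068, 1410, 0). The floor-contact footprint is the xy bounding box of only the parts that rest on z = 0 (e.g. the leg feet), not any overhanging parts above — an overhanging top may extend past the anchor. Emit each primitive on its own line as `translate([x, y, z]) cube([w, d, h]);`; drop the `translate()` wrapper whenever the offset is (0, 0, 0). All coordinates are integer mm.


translate([123, 173, 0]) cube([56, 56, 446]);
translate([123, 1354, 0]) cube([56, 56, 446]);
translate([2012, 173, 0]) cube([56, 56, 446]);
translate([2012, 1354, 0]) cube([56, 56, 446]);
translate([179, 173, 156]) cube([1833, 30, 196]);
translate([179, 1380, 156]) cube([1833, 30, 196]);
translate([123, 229, 156]) cube([30, 1125, 196]);
translate([2038, 229, 156]) cube([30, 1125, 196]);
translate([274, 173, 352]) cube([98, 1237, 16]);
translate([467, 173, 352]) cube([98, 1237, 16]);
translate([660, 173, 352]) cube([98, 1237, 16]);
translate([853, 173, 352]) cube([98, 1237, 16]);
translate([1046, 173, 352]) cube([98, 1237, 16]);
translate([1239, 173, 352]) cube([98, 1237, 16]);
translate([1432, 173, 352]) cube([98, 1237, 16]);
translate([1625, 173, 352]) cube([98, 1237, 16]);
translate([1818, 173, 352]) cube([98, 1237, 16]);


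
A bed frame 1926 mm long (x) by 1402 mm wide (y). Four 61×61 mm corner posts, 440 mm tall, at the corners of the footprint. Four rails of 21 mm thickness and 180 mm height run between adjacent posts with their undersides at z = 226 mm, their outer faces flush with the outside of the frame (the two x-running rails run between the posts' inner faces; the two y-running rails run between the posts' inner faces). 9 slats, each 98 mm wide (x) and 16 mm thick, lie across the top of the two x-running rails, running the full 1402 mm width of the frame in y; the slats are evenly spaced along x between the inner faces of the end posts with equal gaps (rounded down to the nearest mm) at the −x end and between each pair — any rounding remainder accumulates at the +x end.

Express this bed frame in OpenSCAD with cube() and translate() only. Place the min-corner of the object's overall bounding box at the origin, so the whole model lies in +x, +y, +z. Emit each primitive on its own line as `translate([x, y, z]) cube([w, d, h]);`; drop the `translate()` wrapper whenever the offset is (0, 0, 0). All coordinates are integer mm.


// slat z = rail_z + rail_h = 226 + 180 = 406
// slat gap = ⌊(1804 − 9·98) / 10⌋ = 92
cube([61, 61, 440]);
translate([0, 1341, 0]) cube([61, 61, 440]);
translate([1865, 0, 0]) cube([61, 61, 440]);
translate([1865, 1341, 0]) cube([61, 61, 440]);
translate([61, 0, 226]) cube([1804, 21, 180]);
translate([61, 1381, 226]) cube([1804, 21, 180]);
translate([0, 61, 226]) cube([21, 1280, 180]);
translate([1905, 61, 226]) cube([21, 1280, 180]);
translate([153, 0, 406]) cube([98, 1402, 16]);
translate([343, 0, 406]) cube([98, 1402, 16]);
translate([533, 0, 406]) cube([98, 1402, 16]);
translate([723, 0, 406]) cube([98, 1402, 16]);
translate([913, 0, 406]) cube([98, 1402, 16]);
translate([1103, 0, 406]) cube([98, 1402, 16]);
translate([1293, 0, 406]) cube([98, 1402, 16]);
translate([1483, 0, 406]) cube([98, 1402, 16]);
translate([1673, 0, 406]) cube([98, 1402, 16]);


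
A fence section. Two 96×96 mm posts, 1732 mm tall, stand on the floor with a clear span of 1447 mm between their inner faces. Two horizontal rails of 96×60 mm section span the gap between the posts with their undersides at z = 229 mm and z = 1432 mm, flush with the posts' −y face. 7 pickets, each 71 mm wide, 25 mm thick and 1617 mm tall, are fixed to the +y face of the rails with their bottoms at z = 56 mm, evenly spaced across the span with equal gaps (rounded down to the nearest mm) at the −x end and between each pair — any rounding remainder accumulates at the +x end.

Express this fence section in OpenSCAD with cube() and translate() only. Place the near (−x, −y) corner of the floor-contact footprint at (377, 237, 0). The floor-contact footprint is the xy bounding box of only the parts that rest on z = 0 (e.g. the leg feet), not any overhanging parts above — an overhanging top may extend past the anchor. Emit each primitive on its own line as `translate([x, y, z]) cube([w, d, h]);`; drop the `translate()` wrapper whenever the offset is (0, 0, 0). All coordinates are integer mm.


translate([377, 237, 0]) cube([96, 96, 1732]);
translate([1920, 237, 0]) cube([96, 96, 1732]);
translate([473, 237, 229]) cube([1447, 96, 60]);
translate([473, 237, 1432]) cube([1447, 96, 60]);
translate([591, 333, 56]) cube([71, 25, 1617]);
translate([780, 333, 56]) cube([71, 25, 1617]);
translate([969, 333, 56]) cube([71, 25, 1617]);
translate([1158, 333, 56]) cube([71, 25, 1617]);
translate([1347, 333, 56]) cube([71, 25, 1617]);
translate([1536, 333, 56]) cube([71, 25, 1617]);
translate([1725, 333, 56]) cube([71, 25, 1617]);
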